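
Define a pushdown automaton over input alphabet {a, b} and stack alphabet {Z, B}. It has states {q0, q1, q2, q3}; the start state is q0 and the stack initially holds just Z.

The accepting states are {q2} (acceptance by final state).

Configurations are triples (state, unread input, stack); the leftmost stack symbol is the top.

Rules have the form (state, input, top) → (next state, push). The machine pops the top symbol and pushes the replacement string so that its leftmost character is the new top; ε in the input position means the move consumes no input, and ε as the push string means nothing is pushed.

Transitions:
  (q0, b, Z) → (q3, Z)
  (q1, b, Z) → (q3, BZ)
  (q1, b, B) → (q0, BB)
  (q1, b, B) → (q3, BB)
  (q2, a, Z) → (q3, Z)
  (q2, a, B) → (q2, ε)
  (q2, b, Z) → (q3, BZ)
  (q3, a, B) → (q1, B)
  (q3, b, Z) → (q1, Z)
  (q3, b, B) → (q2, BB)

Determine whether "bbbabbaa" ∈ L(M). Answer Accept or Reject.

Accept

One accepting computation: (q0, bbbabbaa, Z) ⊢ (q3, bbabbaa, Z) ⊢ (q1, babbaa, Z) ⊢ (q3, abbaa, BZ) ⊢ (q1, bbaa, BZ) ⊢ (q3, baa, BBZ) ⊢ (q2, aa, BBBZ) ⊢ (q2, a, BBZ) ⊢ (q2, ε, BZ)
All input consumed and state q2 ∈ F.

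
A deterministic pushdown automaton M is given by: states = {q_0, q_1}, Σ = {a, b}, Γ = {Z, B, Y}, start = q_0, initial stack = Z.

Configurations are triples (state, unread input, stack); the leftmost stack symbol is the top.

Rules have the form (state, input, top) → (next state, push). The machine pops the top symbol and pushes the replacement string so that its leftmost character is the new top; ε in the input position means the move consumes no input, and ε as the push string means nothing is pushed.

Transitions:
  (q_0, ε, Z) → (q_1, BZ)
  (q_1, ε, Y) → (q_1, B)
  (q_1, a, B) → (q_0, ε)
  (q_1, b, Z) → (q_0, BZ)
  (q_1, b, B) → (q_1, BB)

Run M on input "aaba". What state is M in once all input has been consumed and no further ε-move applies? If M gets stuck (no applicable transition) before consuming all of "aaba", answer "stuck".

q_0

(q_0, aaba, Z)
  ε-move, top Z: go to q_1, push BZ → (q_1, aaba, BZ)
  read a, top B: go to q_0, push ε → (q_0, aba, Z)
  ε-move, top Z: go to q_1, push BZ → (q_1, aba, BZ)
  read a, top B: go to q_0, push ε → (q_0, ba, Z)
  ε-move, top Z: go to q_1, push BZ → (q_1, ba, BZ)
  read b, top B: go to q_1, push BB → (q_1, a, BBZ)
  read a, top B: go to q_0, push ε → (q_0, ε, BZ)
All input consumed; M is in state q_0.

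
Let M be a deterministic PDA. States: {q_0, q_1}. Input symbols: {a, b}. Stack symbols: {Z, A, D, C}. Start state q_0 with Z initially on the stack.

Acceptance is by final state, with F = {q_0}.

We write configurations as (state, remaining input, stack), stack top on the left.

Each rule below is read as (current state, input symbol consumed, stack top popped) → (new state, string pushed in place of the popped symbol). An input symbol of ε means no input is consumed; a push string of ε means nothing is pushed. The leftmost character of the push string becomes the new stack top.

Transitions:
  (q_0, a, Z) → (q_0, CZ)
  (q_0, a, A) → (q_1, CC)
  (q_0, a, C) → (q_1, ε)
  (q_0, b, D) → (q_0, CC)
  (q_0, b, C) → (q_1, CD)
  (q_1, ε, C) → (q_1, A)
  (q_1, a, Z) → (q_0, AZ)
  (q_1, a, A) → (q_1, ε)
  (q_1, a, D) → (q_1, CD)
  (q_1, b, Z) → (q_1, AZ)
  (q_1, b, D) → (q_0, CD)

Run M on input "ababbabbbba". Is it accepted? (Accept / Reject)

(q_0, ababbabbbba, Z)
  read a, top Z: go to q_0, push CZ → (q_0, babbabbbba, CZ)
  read b, top C: go to q_1, push CD → (q_1, abbabbbba, CDZ)
  ε-move, top C: go to q_1, push A → (q_1, abbabbbba, ADZ)
  read a, top A: go to q_1, push ε → (q_1, bbabbbba, DZ)
  read b, top D: go to q_0, push CD → (q_0, babbbba, CDZ)
  read b, top C: go to q_1, push CD → (q_1, abbbba, CDDZ)
  ε-move, top C: go to q_1, push A → (q_1, abbbba, ADDZ)
  read a, top A: go to q_1, push ε → (q_1, bbbba, DDZ)
  read b, top D: go to q_0, push CD → (q_0, bbba, CDDZ)
  read b, top C: go to q_1, push CD → (q_1, bba, CDDDZ)
  ε-move, top C: go to q_1, push A → (q_1, bba, ADDDZ)
No transition applies at (q_1, bba, ADDDZ); input not fully consumed.

Reject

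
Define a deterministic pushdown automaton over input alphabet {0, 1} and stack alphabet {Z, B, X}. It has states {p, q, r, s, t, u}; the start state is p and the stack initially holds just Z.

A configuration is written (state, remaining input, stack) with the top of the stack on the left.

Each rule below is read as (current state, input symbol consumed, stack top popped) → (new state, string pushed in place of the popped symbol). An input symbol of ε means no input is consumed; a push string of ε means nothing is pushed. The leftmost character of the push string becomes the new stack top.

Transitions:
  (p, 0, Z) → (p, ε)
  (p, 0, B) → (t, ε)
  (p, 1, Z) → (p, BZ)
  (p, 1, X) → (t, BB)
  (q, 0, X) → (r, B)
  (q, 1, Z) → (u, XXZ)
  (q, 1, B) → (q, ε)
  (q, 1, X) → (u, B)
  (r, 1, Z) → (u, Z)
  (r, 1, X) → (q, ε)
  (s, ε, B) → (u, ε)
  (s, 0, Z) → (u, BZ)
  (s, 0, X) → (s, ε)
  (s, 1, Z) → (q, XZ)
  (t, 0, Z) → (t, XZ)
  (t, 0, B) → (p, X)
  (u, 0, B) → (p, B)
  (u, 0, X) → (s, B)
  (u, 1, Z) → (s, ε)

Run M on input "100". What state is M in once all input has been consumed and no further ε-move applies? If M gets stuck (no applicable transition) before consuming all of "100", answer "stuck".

t

(p, 100, Z) ⊢ (p, 00, BZ) ⊢ (t, 0, Z) ⊢ (t, ε, XZ)
All input consumed; M is in state t.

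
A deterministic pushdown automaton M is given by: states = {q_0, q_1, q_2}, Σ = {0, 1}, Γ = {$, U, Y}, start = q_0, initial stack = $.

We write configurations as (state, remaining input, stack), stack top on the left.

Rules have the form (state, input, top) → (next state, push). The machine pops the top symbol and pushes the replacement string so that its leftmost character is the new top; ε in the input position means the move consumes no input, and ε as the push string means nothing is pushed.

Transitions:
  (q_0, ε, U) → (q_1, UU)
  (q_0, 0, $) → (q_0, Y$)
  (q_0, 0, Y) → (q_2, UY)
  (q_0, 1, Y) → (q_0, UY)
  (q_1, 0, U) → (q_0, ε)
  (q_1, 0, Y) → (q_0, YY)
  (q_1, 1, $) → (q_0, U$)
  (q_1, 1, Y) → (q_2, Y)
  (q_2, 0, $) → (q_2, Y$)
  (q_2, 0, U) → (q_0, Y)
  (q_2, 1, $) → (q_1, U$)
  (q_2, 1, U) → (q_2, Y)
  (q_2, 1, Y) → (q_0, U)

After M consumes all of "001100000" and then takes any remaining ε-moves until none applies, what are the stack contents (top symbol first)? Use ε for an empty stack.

UUY$

(q_0, 001100000, $) ⊢ (q_0, 01100000, Y$) ⊢ (q_2, 1100000, UY$) ⊢ (q_2, 100000, YY$) ⊢ (q_0, 00000, UY$) ⊢ (q_1, 00000, UUY$) ⊢ (q_0, 0000, UY$) ⊢ (q_1, 0000, UUY$) ⊢ (q_0, 000, UY$) ⊢ (q_1, 000, UUY$) ⊢ (q_0, 00, UY$) ⊢ (q_1, 00, UUY$) ⊢ (q_0, 0, UY$) ⊢ (q_1, 0, UUY$) ⊢ (q_0, ε, UY$) ⊢ (q_1, ε, UUY$)
All input consumed in state q_1 with stack UUY$.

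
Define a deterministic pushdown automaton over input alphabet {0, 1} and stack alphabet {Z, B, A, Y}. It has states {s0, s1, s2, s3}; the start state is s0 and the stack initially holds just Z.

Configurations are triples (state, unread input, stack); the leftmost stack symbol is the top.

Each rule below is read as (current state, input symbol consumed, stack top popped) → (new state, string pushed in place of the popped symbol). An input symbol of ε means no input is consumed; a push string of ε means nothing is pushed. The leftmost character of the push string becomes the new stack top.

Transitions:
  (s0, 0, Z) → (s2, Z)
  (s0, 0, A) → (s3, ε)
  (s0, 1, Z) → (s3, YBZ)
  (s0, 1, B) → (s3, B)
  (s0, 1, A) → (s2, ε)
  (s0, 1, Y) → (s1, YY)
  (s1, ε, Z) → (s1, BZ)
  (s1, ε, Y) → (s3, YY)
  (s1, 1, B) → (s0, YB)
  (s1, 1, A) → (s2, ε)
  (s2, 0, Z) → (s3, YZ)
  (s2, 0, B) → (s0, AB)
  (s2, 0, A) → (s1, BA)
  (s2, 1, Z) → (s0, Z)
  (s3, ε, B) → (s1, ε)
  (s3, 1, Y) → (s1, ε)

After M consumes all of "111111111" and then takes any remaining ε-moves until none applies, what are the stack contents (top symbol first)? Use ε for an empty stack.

YYYBZ

(s0, 111111111, Z)
  read 1, top Z: go to s3, push YBZ → (s3, 11111111, YBZ)
  read 1, top Y: go to s1, push ε → (s1, 1111111, BZ)
  read 1, top B: go to s0, push YB → (s0, 111111, YBZ)
  read 1, top Y: go to s1, push YY → (s1, 11111, YYBZ)
  ε-move, top Y: go to s3, push YY → (s3, 11111, YYYBZ)
  read 1, top Y: go to s1, push ε → (s1, 1111, YYBZ)
  ε-move, top Y: go to s3, push YY → (s3, 1111, YYYBZ)
  read 1, top Y: go to s1, push ε → (s1, 111, YYBZ)
  ε-move, top Y: go to s3, push YY → (s3, 111, YYYBZ)
  read 1, top Y: go to s1, push ε → (s1, 11, YYBZ)
  ε-move, top Y: go to s3, push YY → (s3, 11, YYYBZ)
  read 1, top Y: go to s1, push ε → (s1, 1, YYBZ)
  ε-move, top Y: go to s3, push YY → (s3, 1, YYYBZ)
  read 1, top Y: go to s1, push ε → (s1, ε, YYBZ)
  ε-move, top Y: go to s3, push YY → (s3, ε, YYYBZ)
All input consumed in state s3 with stack YYYBZ.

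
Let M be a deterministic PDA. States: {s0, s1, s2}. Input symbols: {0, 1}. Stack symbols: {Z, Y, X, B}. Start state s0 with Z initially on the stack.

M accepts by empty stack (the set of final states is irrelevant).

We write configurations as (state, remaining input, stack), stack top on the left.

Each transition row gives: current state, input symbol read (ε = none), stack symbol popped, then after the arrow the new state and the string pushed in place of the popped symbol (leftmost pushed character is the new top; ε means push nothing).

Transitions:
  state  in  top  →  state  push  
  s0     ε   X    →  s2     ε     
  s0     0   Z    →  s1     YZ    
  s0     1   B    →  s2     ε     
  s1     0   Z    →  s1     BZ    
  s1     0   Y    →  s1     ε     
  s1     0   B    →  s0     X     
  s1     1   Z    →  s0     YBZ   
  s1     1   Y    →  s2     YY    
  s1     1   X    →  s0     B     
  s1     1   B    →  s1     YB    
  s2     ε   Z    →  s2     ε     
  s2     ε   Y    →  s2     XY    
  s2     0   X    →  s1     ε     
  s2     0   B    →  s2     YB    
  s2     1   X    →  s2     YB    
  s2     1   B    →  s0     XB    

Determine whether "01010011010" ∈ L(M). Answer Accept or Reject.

Reject

(s0, 01010011010, Z) ⊢ (s1, 1010011010, YZ) ⊢ (s2, 010011010, YYZ) ⊢ (s2, 010011010, XYYZ) ⊢ (s1, 10011010, YYZ) ⊢ (s2, 0011010, YYYZ) ⊢ (s2, 0011010, XYYYZ) ⊢ (s1, 011010, YYYZ) ⊢ (s1, 11010, YYZ) ⊢ (s2, 1010, YYYZ) ⊢ (s2, 1010, XYYYZ) ⊢ (s2, 010, YBYYYZ) ⊢ (s2, 010, XYBYYYZ) ⊢ (s1, 10, YBYYYZ) ⊢ (s2, 0, YYBYYYZ) ⊢ (s2, 0, XYYBYYYZ) ⊢ (s1, ε, YYBYYYZ)
All input consumed; stack is YYBYYYZ, not empty, and no further ε-move applies.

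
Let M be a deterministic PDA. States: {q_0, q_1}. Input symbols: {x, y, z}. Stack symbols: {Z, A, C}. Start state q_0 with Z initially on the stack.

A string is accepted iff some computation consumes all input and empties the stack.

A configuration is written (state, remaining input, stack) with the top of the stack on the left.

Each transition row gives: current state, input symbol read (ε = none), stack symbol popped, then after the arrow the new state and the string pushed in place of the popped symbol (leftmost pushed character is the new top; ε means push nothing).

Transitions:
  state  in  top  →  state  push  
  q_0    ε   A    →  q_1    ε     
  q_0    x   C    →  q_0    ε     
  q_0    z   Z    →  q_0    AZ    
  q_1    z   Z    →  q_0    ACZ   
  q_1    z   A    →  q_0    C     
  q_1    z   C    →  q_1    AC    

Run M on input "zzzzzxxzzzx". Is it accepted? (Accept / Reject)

Reject

(q_0, zzzzzxxzzzx, Z)
  read z, top Z: go to q_0, push AZ → (q_0, zzzzxxzzzx, AZ)
  ε-move, top A: go to q_1, push ε → (q_1, zzzzxxzzzx, Z)
  read z, top Z: go to q_0, push ACZ → (q_0, zzzxxzzzx, ACZ)
  ε-move, top A: go to q_1, push ε → (q_1, zzzxxzzzx, CZ)
  read z, top C: go to q_1, push AC → (q_1, zzxxzzzx, ACZ)
  read z, top A: go to q_0, push C → (q_0, zxxzzzx, CCZ)
No transition applies at (q_0, zxxzzzx, CCZ); input not fully consumed.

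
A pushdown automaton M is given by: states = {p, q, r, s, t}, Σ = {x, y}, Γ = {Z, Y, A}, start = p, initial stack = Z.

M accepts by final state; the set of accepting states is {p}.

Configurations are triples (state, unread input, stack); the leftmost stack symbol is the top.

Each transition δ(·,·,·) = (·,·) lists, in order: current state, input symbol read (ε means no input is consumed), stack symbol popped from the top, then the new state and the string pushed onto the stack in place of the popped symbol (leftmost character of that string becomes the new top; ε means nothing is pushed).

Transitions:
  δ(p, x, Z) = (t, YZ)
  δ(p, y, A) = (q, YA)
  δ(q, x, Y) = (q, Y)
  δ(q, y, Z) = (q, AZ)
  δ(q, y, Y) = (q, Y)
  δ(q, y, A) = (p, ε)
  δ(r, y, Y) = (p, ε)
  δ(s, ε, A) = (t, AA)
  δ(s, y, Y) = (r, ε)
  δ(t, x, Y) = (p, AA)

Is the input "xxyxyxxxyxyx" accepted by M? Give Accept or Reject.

Reject

No computation consumes all input and reaches a final state.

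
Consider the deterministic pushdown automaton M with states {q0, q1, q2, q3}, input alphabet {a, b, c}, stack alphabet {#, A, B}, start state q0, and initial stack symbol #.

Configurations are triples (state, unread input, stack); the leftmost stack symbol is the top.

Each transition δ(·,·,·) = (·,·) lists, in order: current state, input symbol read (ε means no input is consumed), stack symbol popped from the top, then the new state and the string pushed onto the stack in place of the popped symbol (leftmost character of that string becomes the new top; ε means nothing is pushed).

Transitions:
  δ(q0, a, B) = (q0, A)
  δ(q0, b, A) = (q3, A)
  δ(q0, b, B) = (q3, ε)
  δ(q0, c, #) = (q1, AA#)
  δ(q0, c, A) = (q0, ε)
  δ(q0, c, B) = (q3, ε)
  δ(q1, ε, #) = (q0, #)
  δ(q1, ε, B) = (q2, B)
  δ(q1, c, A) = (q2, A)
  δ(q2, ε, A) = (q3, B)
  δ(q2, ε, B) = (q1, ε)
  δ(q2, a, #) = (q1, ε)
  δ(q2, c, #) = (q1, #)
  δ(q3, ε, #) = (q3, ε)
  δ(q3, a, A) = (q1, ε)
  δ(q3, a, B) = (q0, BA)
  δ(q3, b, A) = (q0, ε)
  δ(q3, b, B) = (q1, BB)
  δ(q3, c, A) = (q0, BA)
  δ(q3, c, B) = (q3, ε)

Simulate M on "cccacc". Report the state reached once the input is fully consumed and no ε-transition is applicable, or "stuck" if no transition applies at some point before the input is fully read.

(q0, cccacc, #)
  read c, top #: go to q1, push AA# → (q1, ccacc, AA#)
  read c, top A: go to q2, push A → (q2, cacc, AA#)
  ε-move, top A: go to q3, push B → (q3, cacc, BA#)
  read c, top B: go to q3, push ε → (q3, acc, A#)
  read a, top A: go to q1, push ε → (q1, cc, #)
  ε-move, top #: go to q0, push # → (q0, cc, #)
  read c, top #: go to q1, push AA# → (q1, c, AA#)
  read c, top A: go to q2, push A → (q2, ε, AA#)
  ε-move, top A: go to q3, push B → (q3, ε, BA#)
All input consumed; M is in state q3.

q3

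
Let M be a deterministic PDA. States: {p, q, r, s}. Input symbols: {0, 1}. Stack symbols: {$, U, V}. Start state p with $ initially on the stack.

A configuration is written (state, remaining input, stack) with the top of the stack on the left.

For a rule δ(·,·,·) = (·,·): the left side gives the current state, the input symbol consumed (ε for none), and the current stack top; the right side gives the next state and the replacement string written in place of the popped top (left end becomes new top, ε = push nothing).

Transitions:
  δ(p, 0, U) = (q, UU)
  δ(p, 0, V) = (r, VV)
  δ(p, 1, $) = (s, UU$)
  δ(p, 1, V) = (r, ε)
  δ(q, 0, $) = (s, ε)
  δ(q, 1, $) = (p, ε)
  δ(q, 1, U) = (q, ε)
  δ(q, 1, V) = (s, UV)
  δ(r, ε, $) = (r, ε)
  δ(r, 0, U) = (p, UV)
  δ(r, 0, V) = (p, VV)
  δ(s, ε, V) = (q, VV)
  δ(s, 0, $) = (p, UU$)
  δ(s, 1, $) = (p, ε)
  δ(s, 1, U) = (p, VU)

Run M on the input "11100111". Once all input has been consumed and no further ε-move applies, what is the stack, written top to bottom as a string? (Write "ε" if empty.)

UVU$

(p, 11100111, $)
  read 1, top $: go to s, push UU$ → (s, 1100111, UU$)
  read 1, top U: go to p, push VU → (p, 100111, VUU$)
  read 1, top V: go to r, push ε → (r, 00111, UU$)
  read 0, top U: go to p, push UV → (p, 0111, UVU$)
  read 0, top U: go to q, push UU → (q, 111, UUVU$)
  read 1, top U: go to q, push ε → (q, 11, UVU$)
  read 1, top U: go to q, push ε → (q, 1, VU$)
  read 1, top V: go to s, push UV → (s, ε, UVU$)
All input consumed in state s with stack UVU$.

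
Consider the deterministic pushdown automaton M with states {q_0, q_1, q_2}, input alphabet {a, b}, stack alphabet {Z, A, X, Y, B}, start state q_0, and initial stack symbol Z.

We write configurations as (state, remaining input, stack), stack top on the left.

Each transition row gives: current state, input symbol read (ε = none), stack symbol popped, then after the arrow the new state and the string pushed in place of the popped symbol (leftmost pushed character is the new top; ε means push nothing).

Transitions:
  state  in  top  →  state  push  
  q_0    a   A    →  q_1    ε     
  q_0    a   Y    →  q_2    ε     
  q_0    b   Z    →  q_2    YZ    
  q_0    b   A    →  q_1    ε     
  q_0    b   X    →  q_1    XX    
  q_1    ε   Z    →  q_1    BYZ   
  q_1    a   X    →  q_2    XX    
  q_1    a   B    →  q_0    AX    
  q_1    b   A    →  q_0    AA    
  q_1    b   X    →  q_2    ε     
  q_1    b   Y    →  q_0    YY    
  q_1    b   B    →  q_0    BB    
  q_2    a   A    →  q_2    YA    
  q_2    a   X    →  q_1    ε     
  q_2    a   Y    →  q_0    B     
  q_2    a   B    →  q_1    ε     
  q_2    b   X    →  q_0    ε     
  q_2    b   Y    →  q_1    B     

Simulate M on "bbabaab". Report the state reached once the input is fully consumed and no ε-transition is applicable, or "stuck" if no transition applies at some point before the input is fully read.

(q_0, bbabaab, Z)
  read b, top Z: go to q_2, push YZ → (q_2, babaab, YZ)
  read b, top Y: go to q_1, push B → (q_1, abaab, BZ)
  read a, top B: go to q_0, push AX → (q_0, baab, AXZ)
  read b, top A: go to q_1, push ε → (q_1, aab, XZ)
  read a, top X: go to q_2, push XX → (q_2, ab, XXZ)
  read a, top X: go to q_1, push ε → (q_1, b, XZ)
  read b, top X: go to q_2, push ε → (q_2, ε, Z)
All input consumed; M is in state q_2.

q_2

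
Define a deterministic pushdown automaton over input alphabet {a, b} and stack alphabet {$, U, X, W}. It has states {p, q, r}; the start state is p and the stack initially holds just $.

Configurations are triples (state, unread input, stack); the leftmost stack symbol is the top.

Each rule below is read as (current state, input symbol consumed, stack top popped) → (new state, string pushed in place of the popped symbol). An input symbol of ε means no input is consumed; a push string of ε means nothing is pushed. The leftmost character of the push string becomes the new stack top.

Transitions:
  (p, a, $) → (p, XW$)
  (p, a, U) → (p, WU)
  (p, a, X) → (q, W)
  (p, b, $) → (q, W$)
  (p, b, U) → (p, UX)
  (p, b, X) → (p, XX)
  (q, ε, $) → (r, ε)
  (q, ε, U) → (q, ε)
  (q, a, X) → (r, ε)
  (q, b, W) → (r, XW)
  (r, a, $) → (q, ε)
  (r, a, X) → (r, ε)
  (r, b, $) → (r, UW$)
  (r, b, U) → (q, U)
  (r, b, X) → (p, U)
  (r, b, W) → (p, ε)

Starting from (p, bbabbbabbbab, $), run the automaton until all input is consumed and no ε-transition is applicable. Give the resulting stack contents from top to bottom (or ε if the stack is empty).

$

(p, bbabbbabbbab, $) ⊢ (q, babbbabbbab, W$) ⊢ (r, abbbabbbab, XW$) ⊢ (r, bbbabbbab, W$) ⊢ (p, bbabbbab, $) ⊢ (q, babbbab, W$) ⊢ (r, abbbab, XW$) ⊢ (r, bbbab, W$) ⊢ (p, bbab, $) ⊢ (q, bab, W$) ⊢ (r, ab, XW$) ⊢ (r, b, W$) ⊢ (p, ε, $)
All input consumed in state p with stack $.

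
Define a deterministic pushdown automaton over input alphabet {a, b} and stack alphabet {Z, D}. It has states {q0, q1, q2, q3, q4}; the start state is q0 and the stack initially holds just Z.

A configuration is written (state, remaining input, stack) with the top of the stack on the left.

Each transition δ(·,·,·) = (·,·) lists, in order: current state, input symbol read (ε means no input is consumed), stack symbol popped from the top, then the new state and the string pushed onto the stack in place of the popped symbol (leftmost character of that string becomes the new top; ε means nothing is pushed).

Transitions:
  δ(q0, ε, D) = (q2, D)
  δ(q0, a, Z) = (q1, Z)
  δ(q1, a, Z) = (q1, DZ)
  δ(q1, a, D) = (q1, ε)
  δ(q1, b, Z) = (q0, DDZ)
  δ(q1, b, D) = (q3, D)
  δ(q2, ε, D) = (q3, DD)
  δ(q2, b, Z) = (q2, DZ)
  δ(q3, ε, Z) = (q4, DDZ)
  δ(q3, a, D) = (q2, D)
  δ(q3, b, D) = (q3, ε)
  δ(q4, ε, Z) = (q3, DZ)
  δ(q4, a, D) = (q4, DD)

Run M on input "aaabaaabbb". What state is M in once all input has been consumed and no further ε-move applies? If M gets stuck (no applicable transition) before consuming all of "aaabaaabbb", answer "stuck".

q3

(q0, aaabaaabbb, Z)
  read a, top Z: go to q1, push Z → (q1, aabaaabbb, Z)
  read a, top Z: go to q1, push DZ → (q1, abaaabbb, DZ)
  read a, top D: go to q1, push ε → (q1, baaabbb, Z)
  read b, top Z: go to q0, push DDZ → (q0, aaabbb, DDZ)
  ε-move, top D: go to q2, push D → (q2, aaabbb, DDZ)
  ε-move, top D: go to q3, push DD → (q3, aaabbb, DDDZ)
  read a, top D: go to q2, push D → (q2, aabbb, DDDZ)
  ε-move, top D: go to q3, push DD → (q3, aabbb, DDDDZ)
  read a, top D: go to q2, push D → (q2, abbb, DDDDZ)
  ε-move, top D: go to q3, push DD → (q3, abbb, DDDDDZ)
  read a, top D: go to q2, push D → (q2, bbb, DDDDDZ)
  ε-move, top D: go to q3, push DD → (q3, bbb, DDDDDDZ)
  read b, top D: go to q3, push ε → (q3, bb, DDDDDZ)
  read b, top D: go to q3, push ε → (q3, b, DDDDZ)
  read b, top D: go to q3, push ε → (q3, ε, DDDZ)
All input consumed; M is in state q3.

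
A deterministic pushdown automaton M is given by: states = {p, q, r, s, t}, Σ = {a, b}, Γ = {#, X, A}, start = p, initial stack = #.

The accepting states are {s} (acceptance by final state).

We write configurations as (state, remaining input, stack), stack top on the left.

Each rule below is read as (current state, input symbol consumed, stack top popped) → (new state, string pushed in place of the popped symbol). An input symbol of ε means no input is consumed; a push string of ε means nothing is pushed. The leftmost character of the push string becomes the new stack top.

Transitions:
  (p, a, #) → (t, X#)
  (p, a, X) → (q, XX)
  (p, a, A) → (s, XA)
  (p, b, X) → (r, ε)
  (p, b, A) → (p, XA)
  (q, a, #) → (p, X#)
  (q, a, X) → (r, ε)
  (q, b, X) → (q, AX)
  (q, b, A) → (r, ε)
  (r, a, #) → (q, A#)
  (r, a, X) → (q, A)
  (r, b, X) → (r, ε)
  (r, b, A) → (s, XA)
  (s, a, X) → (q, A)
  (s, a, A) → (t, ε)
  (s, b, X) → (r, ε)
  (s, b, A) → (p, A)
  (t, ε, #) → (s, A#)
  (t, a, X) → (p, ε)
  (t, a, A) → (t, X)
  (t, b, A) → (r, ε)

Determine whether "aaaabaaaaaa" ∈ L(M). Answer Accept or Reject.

Reject

(p, aaaabaaaaaa, #)
  read a, top #: go to t, push X# → (t, aaabaaaaaa, X#)
  read a, top X: go to p, push ε → (p, aabaaaaaa, #)
  read a, top #: go to t, push X# → (t, abaaaaaa, X#)
  read a, top X: go to p, push ε → (p, baaaaaa, #)
No transition applies at (p, baaaaaa, #); input not fully consumed.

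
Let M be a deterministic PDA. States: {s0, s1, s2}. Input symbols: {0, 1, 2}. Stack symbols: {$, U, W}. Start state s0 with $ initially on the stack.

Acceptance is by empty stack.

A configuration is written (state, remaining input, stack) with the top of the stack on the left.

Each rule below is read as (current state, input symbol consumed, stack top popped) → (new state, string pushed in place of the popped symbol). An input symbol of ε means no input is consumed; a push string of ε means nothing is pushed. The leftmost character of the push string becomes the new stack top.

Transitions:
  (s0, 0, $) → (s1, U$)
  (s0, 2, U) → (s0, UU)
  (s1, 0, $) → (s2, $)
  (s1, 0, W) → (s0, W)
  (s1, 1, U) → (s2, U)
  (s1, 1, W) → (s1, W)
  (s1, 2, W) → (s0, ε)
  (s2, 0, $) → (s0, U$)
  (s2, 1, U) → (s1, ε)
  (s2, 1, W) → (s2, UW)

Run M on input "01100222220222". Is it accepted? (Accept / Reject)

(s0, 01100222220222, $)
  read 0, top $: go to s1, push U$ → (s1, 1100222220222, U$)
  read 1, top U: go to s2, push U → (s2, 100222220222, U$)
  read 1, top U: go to s1, push ε → (s1, 00222220222, $)
  read 0, top $: go to s2, push $ → (s2, 0222220222, $)
  read 0, top $: go to s0, push U$ → (s0, 222220222, U$)
  read 2, top U: go to s0, push UU → (s0, 22220222, UU$)
  read 2, top U: go to s0, push UU → (s0, 2220222, UUU$)
  read 2, top U: go to s0, push UU → (s0, 220222, UUUU$)
  read 2, top U: go to s0, push UU → (s0, 20222, UUUUU$)
  read 2, top U: go to s0, push UU → (s0, 0222, UUUUUU$)
No transition applies at (s0, 0222, UUUUUU$); input not fully consumed.

Reject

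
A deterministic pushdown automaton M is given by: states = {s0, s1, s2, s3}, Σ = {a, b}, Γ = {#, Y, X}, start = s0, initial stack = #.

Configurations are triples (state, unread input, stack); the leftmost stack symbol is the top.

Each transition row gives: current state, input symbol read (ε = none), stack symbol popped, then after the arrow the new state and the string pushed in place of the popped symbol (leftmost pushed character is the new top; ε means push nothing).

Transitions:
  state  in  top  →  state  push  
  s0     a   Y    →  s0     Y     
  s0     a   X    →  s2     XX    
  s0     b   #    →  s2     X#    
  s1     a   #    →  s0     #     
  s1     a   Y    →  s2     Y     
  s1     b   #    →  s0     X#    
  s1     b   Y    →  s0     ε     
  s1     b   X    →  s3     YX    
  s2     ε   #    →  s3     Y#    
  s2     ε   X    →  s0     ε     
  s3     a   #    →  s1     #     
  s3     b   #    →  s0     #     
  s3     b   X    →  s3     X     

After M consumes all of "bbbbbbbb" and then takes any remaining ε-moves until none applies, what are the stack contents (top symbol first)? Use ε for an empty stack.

(s0, bbbbbbbb, #)
  read b, top #: go to s2, push X# → (s2, bbbbbbb, X#)
  ε-move, top X: go to s0, push ε → (s0, bbbbbbb, #)
  read b, top #: go to s2, push X# → (s2, bbbbbb, X#)
  ε-move, top X: go to s0, push ε → (s0, bbbbbb, #)
  read b, top #: go to s2, push X# → (s2, bbbbb, X#)
  ε-move, top X: go to s0, push ε → (s0, bbbbb, #)
  read b, top #: go to s2, push X# → (s2, bbbb, X#)
  ε-move, top X: go to s0, push ε → (s0, bbbb, #)
  read b, top #: go to s2, push X# → (s2, bbb, X#)
  ε-move, top X: go to s0, push ε → (s0, bbb, #)
  read b, top #: go to s2, push X# → (s2, bb, X#)
  ε-move, top X: go to s0, push ε → (s0, bb, #)
  read b, top #: go to s2, push X# → (s2, b, X#)
  ε-move, top X: go to s0, push ε → (s0, b, #)
  read b, top #: go to s2, push X# → (s2, ε, X#)
  ε-move, top X: go to s0, push ε → (s0, ε, #)
All input consumed in state s0 with stack #.

#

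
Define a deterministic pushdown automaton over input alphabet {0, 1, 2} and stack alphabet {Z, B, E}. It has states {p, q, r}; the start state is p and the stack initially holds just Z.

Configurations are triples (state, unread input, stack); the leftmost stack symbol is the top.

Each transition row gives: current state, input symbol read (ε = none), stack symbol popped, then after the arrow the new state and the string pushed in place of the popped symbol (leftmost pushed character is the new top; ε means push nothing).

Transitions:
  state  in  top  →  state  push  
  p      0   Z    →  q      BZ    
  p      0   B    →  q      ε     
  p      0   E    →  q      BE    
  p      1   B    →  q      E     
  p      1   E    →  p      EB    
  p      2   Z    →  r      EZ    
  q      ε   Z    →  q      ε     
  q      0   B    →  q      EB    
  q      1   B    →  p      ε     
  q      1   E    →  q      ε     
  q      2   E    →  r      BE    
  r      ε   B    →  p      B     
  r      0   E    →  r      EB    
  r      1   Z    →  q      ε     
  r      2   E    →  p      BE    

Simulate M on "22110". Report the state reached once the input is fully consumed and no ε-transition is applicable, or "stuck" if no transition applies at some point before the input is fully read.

(p, 22110, Z)
  read 2, top Z: go to r, push EZ → (r, 2110, EZ)
  read 2, top E: go to p, push BE → (p, 110, BEZ)
  read 1, top B: go to q, push E → (q, 10, EEZ)
  read 1, top E: go to q, push ε → (q, 0, EZ)
No transition for (q, 0, top E); M blocks with input 0 remaining.

stuck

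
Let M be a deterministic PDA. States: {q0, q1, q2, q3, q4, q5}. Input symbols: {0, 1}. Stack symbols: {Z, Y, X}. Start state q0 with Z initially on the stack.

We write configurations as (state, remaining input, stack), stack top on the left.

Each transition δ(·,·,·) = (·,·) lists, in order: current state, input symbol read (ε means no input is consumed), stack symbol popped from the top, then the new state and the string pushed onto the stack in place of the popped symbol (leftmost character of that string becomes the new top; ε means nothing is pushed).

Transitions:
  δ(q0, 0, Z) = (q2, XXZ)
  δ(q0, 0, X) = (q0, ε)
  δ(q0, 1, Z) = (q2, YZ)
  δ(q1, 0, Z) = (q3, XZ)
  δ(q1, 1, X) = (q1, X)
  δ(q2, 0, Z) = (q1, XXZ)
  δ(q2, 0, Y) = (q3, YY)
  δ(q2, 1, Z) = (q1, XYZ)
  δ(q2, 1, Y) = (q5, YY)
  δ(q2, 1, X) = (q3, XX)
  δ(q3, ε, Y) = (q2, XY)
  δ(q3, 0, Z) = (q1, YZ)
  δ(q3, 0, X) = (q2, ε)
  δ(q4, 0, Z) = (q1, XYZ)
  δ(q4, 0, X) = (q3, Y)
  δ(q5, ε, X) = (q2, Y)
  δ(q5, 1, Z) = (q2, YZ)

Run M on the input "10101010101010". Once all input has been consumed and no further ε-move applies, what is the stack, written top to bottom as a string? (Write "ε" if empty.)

(q0, 10101010101010, Z)
  read 1, top Z: go to q2, push YZ → (q2, 0101010101010, YZ)
  read 0, top Y: go to q3, push YY → (q3, 101010101010, YYZ)
  ε-move, top Y: go to q2, push XY → (q2, 101010101010, XYYZ)
  read 1, top X: go to q3, push XX → (q3, 01010101010, XXYYZ)
  read 0, top X: go to q2, push ε → (q2, 1010101010, XYYZ)
  read 1, top X: go to q3, push XX → (q3, 010101010, XXYYZ)
  read 0, top X: go to q2, push ε → (q2, 10101010, XYYZ)
  read 1, top X: go to q3, push XX → (q3, 0101010, XXYYZ)
  read 0, top X: go to q2, push ε → (q2, 101010, XYYZ)
  read 1, top X: go to q3, push XX → (q3, 01010, XXYYZ)
  read 0, top X: go to q2, push ε → (q2, 1010, XYYZ)
  read 1, top X: go to q3, push XX → (q3, 010, XXYYZ)
  read 0, top X: go to q2, push ε → (q2, 10, XYYZ)
  read 1, top X: go to q3, push XX → (q3, 0, XXYYZ)
  read 0, top X: go to q2, push ε → (q2, ε, XYYZ)
All input consumed in state q2 with stack XYYZ.

XYYZ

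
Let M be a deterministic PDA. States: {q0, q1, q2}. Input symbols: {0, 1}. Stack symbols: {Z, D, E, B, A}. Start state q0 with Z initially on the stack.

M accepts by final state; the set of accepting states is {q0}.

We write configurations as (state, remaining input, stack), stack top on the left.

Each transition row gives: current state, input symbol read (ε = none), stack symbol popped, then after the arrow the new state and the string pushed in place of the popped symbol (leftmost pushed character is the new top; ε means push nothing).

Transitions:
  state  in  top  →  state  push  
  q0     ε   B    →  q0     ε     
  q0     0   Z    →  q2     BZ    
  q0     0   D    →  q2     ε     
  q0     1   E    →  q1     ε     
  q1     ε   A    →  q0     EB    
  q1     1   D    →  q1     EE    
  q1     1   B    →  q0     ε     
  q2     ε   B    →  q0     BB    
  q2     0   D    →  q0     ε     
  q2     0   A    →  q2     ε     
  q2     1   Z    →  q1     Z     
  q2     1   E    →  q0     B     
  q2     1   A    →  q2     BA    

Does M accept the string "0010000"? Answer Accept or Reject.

Reject

(q0, 0010000, Z)
  read 0, top Z: go to q2, push BZ → (q2, 010000, BZ)
  ε-move, top B: go to q0, push BB → (q0, 010000, BBZ)
  ε-move, top B: go to q0, push ε → (q0, 010000, BZ)
  ε-move, top B: go to q0, push ε → (q0, 010000, Z)
  read 0, top Z: go to q2, push BZ → (q2, 10000, BZ)
  ε-move, top B: go to q0, push BB → (q0, 10000, BBZ)
  ε-move, top B: go to q0, push ε → (q0, 10000, BZ)
  ε-move, top B: go to q0, push ε → (q0, 10000, Z)
No transition applies at (q0, 10000, Z); input not fully consumed.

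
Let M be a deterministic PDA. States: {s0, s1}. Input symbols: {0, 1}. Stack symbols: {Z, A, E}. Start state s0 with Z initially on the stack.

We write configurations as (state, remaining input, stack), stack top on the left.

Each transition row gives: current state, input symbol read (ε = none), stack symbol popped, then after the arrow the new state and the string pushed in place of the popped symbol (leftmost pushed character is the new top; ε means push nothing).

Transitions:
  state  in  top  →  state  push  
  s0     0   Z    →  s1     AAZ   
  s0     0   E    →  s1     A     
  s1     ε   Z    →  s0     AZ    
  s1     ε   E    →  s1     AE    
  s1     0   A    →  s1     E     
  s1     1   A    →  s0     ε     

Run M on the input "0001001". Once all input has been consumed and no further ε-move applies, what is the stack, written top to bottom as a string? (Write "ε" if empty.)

EEAZ

(s0, 0001001, Z)
  read 0, top Z: go to s1, push AAZ → (s1, 001001, AAZ)
  read 0, top A: go to s1, push E → (s1, 01001, EAZ)
  ε-move, top E: go to s1, push AE → (s1, 01001, AEAZ)
  read 0, top A: go to s1, push E → (s1, 1001, EEAZ)
  ε-move, top E: go to s1, push AE → (s1, 1001, AEEAZ)
  read 1, top A: go to s0, push ε → (s0, 001, EEAZ)
  read 0, top E: go to s1, push A → (s1, 01, AEAZ)
  read 0, top A: go to s1, push E → (s1, 1, EEAZ)
  ε-move, top E: go to s1, push AE → (s1, 1, AEEAZ)
  read 1, top A: go to s0, push ε → (s0, ε, EEAZ)
All input consumed in state s0 with stack EEAZ.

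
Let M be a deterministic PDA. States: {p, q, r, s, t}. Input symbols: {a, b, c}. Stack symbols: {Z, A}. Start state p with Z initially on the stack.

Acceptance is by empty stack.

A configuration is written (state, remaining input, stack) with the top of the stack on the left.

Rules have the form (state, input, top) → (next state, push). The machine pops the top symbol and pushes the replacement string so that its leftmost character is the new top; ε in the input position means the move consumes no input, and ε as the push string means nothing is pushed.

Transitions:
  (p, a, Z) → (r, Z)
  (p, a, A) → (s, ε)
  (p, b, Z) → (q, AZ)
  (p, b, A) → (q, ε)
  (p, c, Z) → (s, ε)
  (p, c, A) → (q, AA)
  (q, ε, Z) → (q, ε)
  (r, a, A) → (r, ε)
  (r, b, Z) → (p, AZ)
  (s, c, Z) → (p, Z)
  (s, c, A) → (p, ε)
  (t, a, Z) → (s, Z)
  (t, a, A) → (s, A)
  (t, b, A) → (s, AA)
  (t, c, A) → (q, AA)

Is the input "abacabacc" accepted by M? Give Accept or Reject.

Accept

(p, abacabacc, Z)
  read a, top Z: go to r, push Z → (r, bacabacc, Z)
  read b, top Z: go to p, push AZ → (p, acabacc, AZ)
  read a, top A: go to s, push ε → (s, cabacc, Z)
  read c, top Z: go to p, push Z → (p, abacc, Z)
  read a, top Z: go to r, push Z → (r, bacc, Z)
  read b, top Z: go to p, push AZ → (p, acc, AZ)
  read a, top A: go to s, push ε → (s, cc, Z)
  read c, top Z: go to p, push Z → (p, c, Z)
  read c, top Z: go to s, push ε → (s, ε, ε)
All input consumed and the stack is empty.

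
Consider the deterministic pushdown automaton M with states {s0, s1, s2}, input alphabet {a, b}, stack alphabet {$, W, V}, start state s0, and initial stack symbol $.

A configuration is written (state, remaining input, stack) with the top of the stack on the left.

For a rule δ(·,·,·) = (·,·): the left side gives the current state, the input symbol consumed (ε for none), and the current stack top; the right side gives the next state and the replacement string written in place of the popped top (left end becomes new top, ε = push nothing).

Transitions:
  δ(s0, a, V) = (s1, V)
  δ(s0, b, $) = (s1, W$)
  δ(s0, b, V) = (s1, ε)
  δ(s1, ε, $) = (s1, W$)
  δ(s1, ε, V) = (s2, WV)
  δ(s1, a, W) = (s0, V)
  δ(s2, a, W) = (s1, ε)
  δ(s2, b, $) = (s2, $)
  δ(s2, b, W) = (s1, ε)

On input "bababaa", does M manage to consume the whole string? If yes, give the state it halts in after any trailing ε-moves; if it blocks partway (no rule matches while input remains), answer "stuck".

s2

(s0, bababaa, $)
  read b, top $: go to s1, push W$ → (s1, ababaa, W$)
  read a, top W: go to s0, push V → (s0, babaa, V$)
  read b, top V: go to s1, push ε → (s1, abaa, $)
  ε-move, top $: go to s1, push W$ → (s1, abaa, W$)
  read a, top W: go to s0, push V → (s0, baa, V$)
  read b, top V: go to s1, push ε → (s1, aa, $)
  ε-move, top $: go to s1, push W$ → (s1, aa, W$)
  read a, top W: go to s0, push V → (s0, a, V$)
  read a, top V: go to s1, push V → (s1, ε, V$)
  ε-move, top V: go to s2, push WV → (s2, ε, WV$)
All input consumed; M is in state s2.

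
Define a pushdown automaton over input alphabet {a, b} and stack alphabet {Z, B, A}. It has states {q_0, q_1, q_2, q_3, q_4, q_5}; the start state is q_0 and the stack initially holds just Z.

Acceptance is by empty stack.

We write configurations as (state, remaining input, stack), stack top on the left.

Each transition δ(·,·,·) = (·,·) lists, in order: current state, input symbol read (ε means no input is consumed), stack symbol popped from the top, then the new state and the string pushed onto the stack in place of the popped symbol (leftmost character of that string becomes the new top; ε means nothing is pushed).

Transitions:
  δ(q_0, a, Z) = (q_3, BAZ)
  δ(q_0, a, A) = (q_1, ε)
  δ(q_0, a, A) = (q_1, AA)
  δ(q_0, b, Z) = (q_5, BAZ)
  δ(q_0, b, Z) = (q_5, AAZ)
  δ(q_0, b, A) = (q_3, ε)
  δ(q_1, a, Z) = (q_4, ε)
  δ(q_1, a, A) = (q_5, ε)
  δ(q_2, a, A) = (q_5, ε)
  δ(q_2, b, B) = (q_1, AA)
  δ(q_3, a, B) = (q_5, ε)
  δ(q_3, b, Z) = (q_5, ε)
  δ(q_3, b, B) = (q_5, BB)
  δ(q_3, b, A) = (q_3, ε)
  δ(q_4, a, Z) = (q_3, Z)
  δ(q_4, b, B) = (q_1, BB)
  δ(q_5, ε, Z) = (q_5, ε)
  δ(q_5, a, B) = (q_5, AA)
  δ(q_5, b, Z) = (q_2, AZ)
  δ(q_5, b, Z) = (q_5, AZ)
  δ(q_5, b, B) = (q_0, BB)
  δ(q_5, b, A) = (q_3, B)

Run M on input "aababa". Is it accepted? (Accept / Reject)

Accept

One accepting computation: (q_0, aababa, Z) ⊢ (q_3, ababa, BAZ) ⊢ (q_5, baba, AZ) ⊢ (q_3, aba, BZ) ⊢ (q_5, ba, Z) ⊢ (q_2, a, AZ) ⊢ (q_5, ε, Z) ⊢ (q_5, ε, ε)
All input consumed and the stack is empty.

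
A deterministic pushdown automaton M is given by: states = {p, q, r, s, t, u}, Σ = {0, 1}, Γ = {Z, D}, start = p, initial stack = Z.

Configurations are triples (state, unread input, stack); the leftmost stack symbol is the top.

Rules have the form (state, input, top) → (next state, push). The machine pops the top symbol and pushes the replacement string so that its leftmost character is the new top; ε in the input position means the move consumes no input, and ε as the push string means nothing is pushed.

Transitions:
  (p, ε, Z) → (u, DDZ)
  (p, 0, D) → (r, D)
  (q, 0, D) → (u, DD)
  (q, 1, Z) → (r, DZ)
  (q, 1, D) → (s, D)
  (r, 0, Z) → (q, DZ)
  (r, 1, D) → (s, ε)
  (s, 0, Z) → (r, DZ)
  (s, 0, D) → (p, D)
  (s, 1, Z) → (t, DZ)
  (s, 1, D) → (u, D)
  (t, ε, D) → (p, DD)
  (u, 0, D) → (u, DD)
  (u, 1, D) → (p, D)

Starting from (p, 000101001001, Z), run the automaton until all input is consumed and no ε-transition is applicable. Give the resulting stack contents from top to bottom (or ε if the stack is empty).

DDZ

(p, 000101001001, Z)
  ε-move, top Z: go to u, push DDZ → (u, 000101001001, DDZ)
  read 0, top D: go to u, push DD → (u, 00101001001, DDDZ)
  read 0, top D: go to u, push DD → (u, 0101001001, DDDDZ)
  read 0, top D: go to u, push DD → (u, 101001001, DDDDDZ)
  read 1, top D: go to p, push D → (p, 01001001, DDDDDZ)
  read 0, top D: go to r, push D → (r, 1001001, DDDDDZ)
  read 1, top D: go to s, push ε → (s, 001001, DDDDZ)
  read 0, top D: go to p, push D → (p, 01001, DDDDZ)
  read 0, top D: go to r, push D → (r, 1001, DDDDZ)
  read 1, top D: go to s, push ε → (s, 001, DDDZ)
  read 0, top D: go to p, push D → (p, 01, DDDZ)
  read 0, top D: go to r, push D → (r, 1, DDDZ)
  read 1, top D: go to s, push ε → (s, ε, DDZ)
All input consumed in state s with stack DDZ.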